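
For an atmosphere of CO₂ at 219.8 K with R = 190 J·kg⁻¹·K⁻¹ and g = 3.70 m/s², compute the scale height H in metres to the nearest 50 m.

The scale height of an isothermal atmosphere is H = RT/g.
H = 190 × 219.8 / 3.70 = 41762/3.70 = 11287 m.

H ≈ 11300 m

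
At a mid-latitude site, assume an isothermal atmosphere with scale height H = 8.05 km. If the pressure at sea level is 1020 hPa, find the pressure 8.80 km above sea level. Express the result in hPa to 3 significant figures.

P ≈ 342 hPa

Barometric formula: P = P₀ exp(−z/H).
z/H = 8800.0/8050.0 = 1.0932; exp(−1.0932) = 0.33514.
P = 1020 × 0.33514 = 341.84 hPa.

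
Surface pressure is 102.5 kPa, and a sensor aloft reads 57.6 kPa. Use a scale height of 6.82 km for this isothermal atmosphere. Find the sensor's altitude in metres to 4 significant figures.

z ≈ 3931 m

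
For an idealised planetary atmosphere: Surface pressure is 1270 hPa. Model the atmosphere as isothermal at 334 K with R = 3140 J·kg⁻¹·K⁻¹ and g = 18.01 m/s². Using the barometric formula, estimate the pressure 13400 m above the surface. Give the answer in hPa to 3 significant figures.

P ≈ 1010 hPa

Scale height: H = RT/g = 3140 × 334 / 18.01 = 58232 m.
Barometric formula: P = P₀ exp(−z/H).
z/H = 13400/58232 = 0.23011; exp(−0.23011) = 0.79445.
P = 1270 × 0.79445 = 1009.0 hPa.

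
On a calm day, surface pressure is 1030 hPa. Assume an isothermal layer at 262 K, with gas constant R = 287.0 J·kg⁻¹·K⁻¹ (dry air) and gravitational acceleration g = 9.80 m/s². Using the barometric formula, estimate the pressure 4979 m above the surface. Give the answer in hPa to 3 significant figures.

P ≈ 538 hPa

Scale height: H = RT/g = 287.0 × 262 / 9.80 = 7672.9 m.
Barometric formula: P = P₀ exp(−z/H).
z/H = 4979.0/7672.9 = 0.64891; exp(−0.64891) = 0.52262.
P = 1030 × 0.52262 = 538.30 hPa.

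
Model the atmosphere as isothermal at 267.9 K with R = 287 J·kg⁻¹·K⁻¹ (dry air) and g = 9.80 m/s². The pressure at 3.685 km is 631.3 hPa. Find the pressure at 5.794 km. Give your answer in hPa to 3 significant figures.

P ≈ 482 hPa

Scale height: H = RT/g = 287 × 267.9 / 9.80 = 7845.6 m.
Between two levels, P₂ = P₁ exp(−Δz/H) with Δz = z₂ − z₁.
Δz = 5794.0 − 3685.0 = 2109.0 m; Δz/H = 2109.0/7845.6 = 0.26881.
P₂ = 631.3 × exp(−0.26881) = 631.3 × 0.76429 = 482.50 hPa.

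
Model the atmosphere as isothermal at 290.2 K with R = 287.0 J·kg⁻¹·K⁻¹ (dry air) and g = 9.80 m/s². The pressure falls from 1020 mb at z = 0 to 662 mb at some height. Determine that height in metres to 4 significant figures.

z ≈ 3674 m

Scale height: H = RT/g = 287.0 × 290.2 / 9.80 = 8498.7 m.
Invert the barometric formula: z = H ln(P₀/P).
P₀/P = 1020/662 = 1.5408; ln(1.5408) = 0.43230.
z = 8498.7 × 0.43230 = 3674.0 m.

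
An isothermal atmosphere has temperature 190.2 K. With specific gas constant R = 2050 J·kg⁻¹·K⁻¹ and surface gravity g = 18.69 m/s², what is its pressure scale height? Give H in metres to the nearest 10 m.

H ≈ 20860 m

The scale height of an isothermal atmosphere is H = RT/g.
H = 2050 × 190.2 / 18.69 = 389910/18.69 = 20862 m.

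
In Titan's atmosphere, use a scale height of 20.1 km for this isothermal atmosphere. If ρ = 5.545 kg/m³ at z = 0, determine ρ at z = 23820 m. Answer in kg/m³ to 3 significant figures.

ρ ≈ 1.70 kg/m³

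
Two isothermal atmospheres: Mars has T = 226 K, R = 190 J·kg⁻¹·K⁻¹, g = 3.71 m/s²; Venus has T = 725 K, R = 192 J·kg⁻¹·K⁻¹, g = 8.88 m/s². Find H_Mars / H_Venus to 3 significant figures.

H = RT/g for each body.
H_Mars = 190 × 226 / 3.71 = 11574 m.
H_Venus = 192 × 725 / 8.88 = 15676 m.
H_Mars/H_Venus = 11574/15676 = 0.73833.

H_Mars/H_Venus ≈ 0.738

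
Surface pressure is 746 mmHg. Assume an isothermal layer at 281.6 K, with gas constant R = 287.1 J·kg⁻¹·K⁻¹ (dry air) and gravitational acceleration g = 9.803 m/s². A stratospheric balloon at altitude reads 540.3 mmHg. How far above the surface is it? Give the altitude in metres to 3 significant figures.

z ≈ 2660 m

Scale height: H = RT/g = 287.1 × 281.6 / 9.803 = 8247.2 m.
Invert the barometric formula: z = H ln(P₀/P).
P₀/P = 746/540.3 = 1.3807; ln(1.3807) = 0.32259.
z = 8247.2 × 0.32259 = 2660.5 m.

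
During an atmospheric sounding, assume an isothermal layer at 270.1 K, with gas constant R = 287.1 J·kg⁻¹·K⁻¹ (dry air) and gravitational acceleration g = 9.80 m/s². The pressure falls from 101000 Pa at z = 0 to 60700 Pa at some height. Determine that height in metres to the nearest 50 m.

z ≈ 4050 m

Scale height: H = RT/g = 287.1 × 270.1 / 9.80 = 7912.8 m.
Invert the barometric formula: z = H ln(P₀/P).
P₀/P = 101000/60700 = 1.6639; ln(1.6639) = 0.50916.
z = 7912.8 × 0.50916 = 4028.9 m.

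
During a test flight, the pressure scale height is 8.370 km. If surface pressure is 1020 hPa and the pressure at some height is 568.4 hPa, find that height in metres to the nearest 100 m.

z ≈ 4900 m

Invert the barometric formula: z = H ln(P₀/P).
P₀/P = 1020/568.4 = 1.7945; ln(1.7945) = 0.58473.
z = 8370.0 × 0.58473 = 4894.2 m.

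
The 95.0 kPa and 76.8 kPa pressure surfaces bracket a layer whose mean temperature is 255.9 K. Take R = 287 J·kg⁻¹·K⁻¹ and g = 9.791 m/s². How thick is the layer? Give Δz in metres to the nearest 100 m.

Hypsometric equation: Δz = (R T̄/g) ln(P₁/P₂).
R T̄/g = 287 × 255.9 / 9.791 = 7501.1 m.
ln(95.0/76.8) = ln(1.2370) = 0.21269.
Δz = 7501.1 × 0.21269 = 1595.4 m.

Δz ≈ 1600 m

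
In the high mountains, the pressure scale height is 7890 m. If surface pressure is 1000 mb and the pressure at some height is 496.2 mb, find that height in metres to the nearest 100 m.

Invert the barometric formula: z = H ln(P₀/P).
P₀/P = 1000/496.2 = 2.0153; ln(2.0153) = 0.70077.
z = 7890.0 × 0.70077 = 5529.1 m.

z ≈ 5500 m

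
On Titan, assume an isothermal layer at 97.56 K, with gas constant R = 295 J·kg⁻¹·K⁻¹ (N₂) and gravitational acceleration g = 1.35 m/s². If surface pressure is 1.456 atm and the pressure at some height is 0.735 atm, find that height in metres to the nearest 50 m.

Scale height: H = RT/g = 295 × 97.56 / 1.35 = 21319 m.
Invert the barometric formula: z = H ln(P₀/P).
P₀/P = 1.456/0.735 = 1.9810; ln(1.9810) = 0.68360.
z = 21319 × 0.68360 = 14574 m.

z ≈ 14550 m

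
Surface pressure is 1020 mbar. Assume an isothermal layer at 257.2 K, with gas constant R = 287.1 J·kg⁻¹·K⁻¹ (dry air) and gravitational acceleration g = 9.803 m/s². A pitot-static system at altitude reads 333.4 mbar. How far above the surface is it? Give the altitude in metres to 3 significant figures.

z ≈ 8420 m

Scale height: H = RT/g = 287.1 × 257.2 / 9.803 = 7532.6 m.
Invert the barometric formula: z = H ln(P₀/P).
P₀/P = 1020/333.4 = 3.0594; ln(3.0594) = 1.1182.
z = 7532.6 × 1.1182 = 8423.0 m.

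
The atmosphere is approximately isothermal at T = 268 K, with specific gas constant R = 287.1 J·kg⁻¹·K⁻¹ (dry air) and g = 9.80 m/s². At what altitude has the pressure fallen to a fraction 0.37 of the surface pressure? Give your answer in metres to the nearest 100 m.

z ≈ 7800 m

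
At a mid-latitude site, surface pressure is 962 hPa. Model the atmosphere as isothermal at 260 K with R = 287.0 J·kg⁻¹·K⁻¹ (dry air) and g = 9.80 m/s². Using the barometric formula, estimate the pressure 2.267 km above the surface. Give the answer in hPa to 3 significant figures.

P ≈ 714 hPa

Scale height: H = RT/g = 287.0 × 260 / 9.80 = 7614.3 m.
Barometric formula: P = P₀ exp(−z/H).
z/H = 2267.0/7614.3 = 0.29773; exp(−0.29773) = 0.74250.
P = 962 × 0.74250 = 714.29 hPa.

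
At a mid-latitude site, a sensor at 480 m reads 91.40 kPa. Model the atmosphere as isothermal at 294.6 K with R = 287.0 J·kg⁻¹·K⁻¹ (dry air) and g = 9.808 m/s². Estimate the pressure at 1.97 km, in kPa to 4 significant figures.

P ≈ 76.89 kPa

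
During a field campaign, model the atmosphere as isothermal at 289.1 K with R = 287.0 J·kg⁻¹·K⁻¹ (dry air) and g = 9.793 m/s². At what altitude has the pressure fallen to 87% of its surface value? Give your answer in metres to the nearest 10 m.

Scale height: H = RT/g = 287.0 × 289.1 / 9.793 = 8472.6 m.
Set P/P₀ = exp(−z/H) = 0.87, so z = −H ln(0.87).
−ln(0.87) = 0.13926; z = 8472.6 × 0.13926 = 1179.9 m.

z ≈ 1180 m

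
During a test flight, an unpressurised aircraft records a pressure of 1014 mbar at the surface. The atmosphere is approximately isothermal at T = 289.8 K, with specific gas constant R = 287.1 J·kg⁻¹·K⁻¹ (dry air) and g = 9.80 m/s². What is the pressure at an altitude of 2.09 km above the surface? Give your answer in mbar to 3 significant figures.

Scale height: H = RT/g = 287.1 × 289.8 / 9.80 = 8490.0 m.
Barometric formula: P = P₀ exp(−z/H).
z/H = 2090.0/8490.0 = 0.24617; exp(−0.24617) = 0.78179.
P = 1014 × 0.78179 = 792.74 mbar.

P ≈ 793 mbar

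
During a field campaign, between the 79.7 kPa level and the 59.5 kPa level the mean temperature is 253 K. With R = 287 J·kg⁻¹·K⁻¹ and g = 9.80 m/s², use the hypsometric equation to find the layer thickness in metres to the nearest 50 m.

Δz ≈ 2150 m

Hypsometric equation: Δz = (R T̄/g) ln(P₁/P₂).
R T̄/g = 287 × 253 / 9.80 = 7409.3 m.
ln(79.7/59.5) = ln(1.3395) = 0.29230.
Δz = 7409.3 × 0.29230 = 2165.7 m.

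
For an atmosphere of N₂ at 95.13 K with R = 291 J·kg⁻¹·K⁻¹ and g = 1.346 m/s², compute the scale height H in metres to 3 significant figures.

The scale height of an isothermal atmosphere is H = RT/g.
H = 291 × 95.13 / 1.346 = 27683/1.346 = 20567 m.

H ≈ 20600 m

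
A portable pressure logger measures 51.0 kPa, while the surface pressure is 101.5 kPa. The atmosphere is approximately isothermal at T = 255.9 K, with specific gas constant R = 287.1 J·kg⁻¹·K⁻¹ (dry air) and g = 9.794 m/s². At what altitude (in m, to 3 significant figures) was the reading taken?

Scale height: H = RT/g = 287.1 × 255.9 / 9.794 = 7501.4 m.
Invert the barometric formula: z = H ln(P₀/P).
P₀/P = 101.5/51.0 = 1.9902; ln(1.9902) = 0.68824.
z = 7501.4 × 0.68824 = 5162.8 m.

z ≈ 5160 m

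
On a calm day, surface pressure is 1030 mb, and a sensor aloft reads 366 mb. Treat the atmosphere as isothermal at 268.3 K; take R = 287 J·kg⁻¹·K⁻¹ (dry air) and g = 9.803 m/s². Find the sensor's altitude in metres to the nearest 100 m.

Scale height: H = RT/g = 287 × 268.3 / 9.803 = 7855.0 m.
Invert the barometric formula: z = H ln(P₀/P).
P₀/P = 1030/366 = 2.8142; ln(2.8142) = 1.0347.
z = 7855.0 × 1.0347 = 8127.6 m.

z ≈ 8100 m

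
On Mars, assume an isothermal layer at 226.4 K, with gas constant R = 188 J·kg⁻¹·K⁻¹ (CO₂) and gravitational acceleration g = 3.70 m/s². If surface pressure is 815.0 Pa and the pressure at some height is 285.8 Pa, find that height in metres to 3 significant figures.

z ≈ 12100 m

Scale height: H = RT/g = 188 × 226.4 / 3.70 = 11504 m.
Invert the barometric formula: z = H ln(P₀/P).
P₀/P = 815.0/285.8 = 2.8516; ln(2.8516) = 1.0479.
z = 11504 × 1.0479 = 12055 m.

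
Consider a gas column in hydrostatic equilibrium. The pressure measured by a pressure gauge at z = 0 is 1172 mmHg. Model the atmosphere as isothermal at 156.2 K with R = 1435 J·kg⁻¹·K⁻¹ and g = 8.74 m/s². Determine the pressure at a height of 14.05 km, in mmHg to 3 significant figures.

P ≈ 678 mmHg

Scale height: H = RT/g = 1435 × 156.2 / 8.74 = 25646 m.
Barometric formula: P = P₀ exp(−z/H).
z/H = 14050/25646 = 0.54784; exp(−0.54784) = 0.57820.
P = 1172 × 0.57820 = 677.65 mmHg.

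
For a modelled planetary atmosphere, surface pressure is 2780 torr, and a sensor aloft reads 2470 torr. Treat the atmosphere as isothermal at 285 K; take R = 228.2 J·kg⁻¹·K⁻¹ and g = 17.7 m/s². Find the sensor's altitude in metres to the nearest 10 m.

z ≈ 430 m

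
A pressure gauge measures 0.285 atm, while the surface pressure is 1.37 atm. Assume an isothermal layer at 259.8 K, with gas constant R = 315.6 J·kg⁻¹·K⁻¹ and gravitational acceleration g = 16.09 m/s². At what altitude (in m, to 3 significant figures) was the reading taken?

Scale height: H = RT/g = 315.6 × 259.8 / 16.09 = 5095.9 m.
Invert the barometric formula: z = H ln(P₀/P).
P₀/P = 1.37/0.285 = 4.8070; ln(4.8070) = 1.5701.
z = 5095.9 × 1.5701 = 8001.1 m.

z ≈ 8000 m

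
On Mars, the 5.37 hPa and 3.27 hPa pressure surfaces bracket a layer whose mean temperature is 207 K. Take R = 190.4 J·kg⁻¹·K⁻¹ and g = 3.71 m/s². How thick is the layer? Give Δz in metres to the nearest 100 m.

Δz ≈ 5300 m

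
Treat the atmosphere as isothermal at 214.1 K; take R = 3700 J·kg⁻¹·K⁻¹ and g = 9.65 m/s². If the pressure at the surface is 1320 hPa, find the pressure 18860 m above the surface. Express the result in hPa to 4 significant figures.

P ≈ 1049 hPa

Scale height: H = RT/g = 3700 × 214.1 / 9.65 = 82090 m.
Barometric formula: P = P₀ exp(−z/H).
z/H = 18860/82090 = 0.22975; exp(−0.22975) = 0.79473.
P = 1320 × 0.79473 = 1049.0 hPa.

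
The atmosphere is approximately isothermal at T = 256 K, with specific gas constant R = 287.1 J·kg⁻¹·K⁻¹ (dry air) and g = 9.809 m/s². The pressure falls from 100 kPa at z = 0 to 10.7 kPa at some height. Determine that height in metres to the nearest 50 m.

z ≈ 16750 m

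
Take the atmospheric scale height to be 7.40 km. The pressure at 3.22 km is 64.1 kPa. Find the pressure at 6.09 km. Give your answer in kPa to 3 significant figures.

Between two levels, P₂ = P₁ exp(−Δz/H) with Δz = z₂ − z₁.
Δz = 6090.0 − 3220.0 = 2870.0 m; Δz/H = 2870.0/7400.0 = 0.38784.
P₂ = 64.1 × exp(−0.38784) = 64.1 × 0.67852 = 43.493 kPa.

P ≈ 43.5 kPa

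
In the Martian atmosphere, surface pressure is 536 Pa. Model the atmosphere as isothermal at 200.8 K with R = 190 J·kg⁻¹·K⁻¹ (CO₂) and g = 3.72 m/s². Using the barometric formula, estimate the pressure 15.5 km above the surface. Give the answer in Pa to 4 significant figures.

P ≈ 118.3 Pa

Scale height: H = RT/g = 190 × 200.8 / 3.72 = 10256 m.
Barometric formula: P = P₀ exp(−z/H).
z/H = 15500/10256 = 1.5113; exp(−1.5113) = 0.22062.
P = 536 × 0.22062 = 118.25 Pa.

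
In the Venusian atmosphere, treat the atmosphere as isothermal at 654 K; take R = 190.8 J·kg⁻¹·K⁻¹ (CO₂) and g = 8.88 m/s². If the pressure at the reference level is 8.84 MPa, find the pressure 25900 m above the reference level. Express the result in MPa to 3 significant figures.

Scale height: H = RT/g = 190.8 × 654 / 8.88 = 14052 m.
Barometric formula: P = P₀ exp(−z/H).
z/H = 25900/14052 = 1.8432; exp(−1.8432) = 0.15831.
P = 8.84 × 0.15831 = 1.3995 MPa.

P ≈ 1.40 MPa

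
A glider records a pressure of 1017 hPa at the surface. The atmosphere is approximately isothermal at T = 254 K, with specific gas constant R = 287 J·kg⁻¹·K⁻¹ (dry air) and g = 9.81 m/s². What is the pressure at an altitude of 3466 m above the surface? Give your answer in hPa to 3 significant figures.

Scale height: H = RT/g = 287 × 254 / 9.81 = 7431.0 m.
Barometric formula: P = P₀ exp(−z/H).
z/H = 3466.0/7431.0 = 0.46642; exp(−0.46642) = 0.62724.
P = 1017 × 0.62724 = 637.90 hPa.

P ≈ 638 hPa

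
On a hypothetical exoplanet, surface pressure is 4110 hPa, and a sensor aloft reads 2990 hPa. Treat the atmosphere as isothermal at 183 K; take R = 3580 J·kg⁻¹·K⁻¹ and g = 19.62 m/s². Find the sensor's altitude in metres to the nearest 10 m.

z ≈ 10620 m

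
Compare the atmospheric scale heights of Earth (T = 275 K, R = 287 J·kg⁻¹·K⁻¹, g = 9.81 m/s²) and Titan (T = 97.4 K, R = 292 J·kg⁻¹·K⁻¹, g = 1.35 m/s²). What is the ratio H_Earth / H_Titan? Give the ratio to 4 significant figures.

H_Earth/H_Titan ≈ 0.3819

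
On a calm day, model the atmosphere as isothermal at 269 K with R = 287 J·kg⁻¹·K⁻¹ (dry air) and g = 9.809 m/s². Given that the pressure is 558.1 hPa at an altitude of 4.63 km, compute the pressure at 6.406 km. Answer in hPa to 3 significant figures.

P ≈ 445 hPa

Scale height: H = RT/g = 287 × 269 / 9.809 = 7870.6 m.
Between two levels, P₂ = P₁ exp(−Δz/H) with Δz = z₂ − z₁.
Δz = 6406.0 − 4630.0 = 1776.0 m; Δz/H = 1776.0/7870.6 = 0.22565.
P₂ = 558.1 × exp(−0.22565) = 558.1 × 0.79800 = 445.36 hPa.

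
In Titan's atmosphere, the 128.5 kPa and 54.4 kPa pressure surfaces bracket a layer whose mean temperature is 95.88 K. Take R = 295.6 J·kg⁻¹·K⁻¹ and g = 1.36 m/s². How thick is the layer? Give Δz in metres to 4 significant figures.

Δz ≈ 17910 m

Hypsometric equation: Δz = (R T̄/g) ln(P₁/P₂).
R T̄/g = 295.6 × 95.88 / 1.36 = 20840 m.
ln(128.5/54.4) = ln(2.3621) = 0.85955.
Δz = 20840 × 0.85955 = 17913 m.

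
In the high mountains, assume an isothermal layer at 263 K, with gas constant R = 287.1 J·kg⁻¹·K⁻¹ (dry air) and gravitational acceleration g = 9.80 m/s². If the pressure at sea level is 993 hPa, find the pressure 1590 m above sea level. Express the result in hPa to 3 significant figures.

P ≈ 808 hPa

Scale height: H = RT/g = 287.1 × 263 / 9.80 = 7704.8 m.
Barometric formula: P = P₀ exp(−z/H).
z/H = 1590.0/7704.8 = 0.20636; exp(−0.20636) = 0.81354.
P = 993 × 0.81354 = 807.85 hPa.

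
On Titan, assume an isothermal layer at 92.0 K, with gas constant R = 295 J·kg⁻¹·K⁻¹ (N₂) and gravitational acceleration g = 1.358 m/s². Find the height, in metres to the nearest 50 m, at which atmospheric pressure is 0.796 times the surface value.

z ≈ 4550 m

Scale height: H = RT/g = 295 × 92.0 / 1.358 = 19985 m.
Set P/P₀ = exp(−z/H) = 0.796, so z = −H ln(0.796).
−ln(0.796) = 0.22816; z = 19985 × 0.22816 = 4559.8 m.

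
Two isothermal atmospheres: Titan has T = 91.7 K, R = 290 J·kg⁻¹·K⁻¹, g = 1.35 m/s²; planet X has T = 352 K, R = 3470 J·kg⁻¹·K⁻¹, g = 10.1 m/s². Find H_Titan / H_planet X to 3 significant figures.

H_Titan/H_planet X ≈ 0.163

H = RT/g for each body.
H_Titan = 290 × 91.7 / 1.35 = 19699 m.
H_planet X = 3470 × 352 / 10.1 = 120930 m.
H_Titan/H_planet X = 19699/120930 = 0.16290.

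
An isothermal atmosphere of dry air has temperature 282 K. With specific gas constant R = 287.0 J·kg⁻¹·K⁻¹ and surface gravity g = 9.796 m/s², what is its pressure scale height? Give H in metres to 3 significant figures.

H ≈ 8260 m

The scale height of an isothermal atmosphere is H = RT/g.
H = 287.0 × 282 / 9.796 = 80934/9.796 = 8261.9 m.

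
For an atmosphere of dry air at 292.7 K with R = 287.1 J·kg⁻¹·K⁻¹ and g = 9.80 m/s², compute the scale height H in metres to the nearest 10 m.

H ≈ 8570 m

The scale height of an isothermal atmosphere is H = RT/g.
H = 287.1 × 292.7 / 9.80 = 84034/9.80 = 8574.9 m.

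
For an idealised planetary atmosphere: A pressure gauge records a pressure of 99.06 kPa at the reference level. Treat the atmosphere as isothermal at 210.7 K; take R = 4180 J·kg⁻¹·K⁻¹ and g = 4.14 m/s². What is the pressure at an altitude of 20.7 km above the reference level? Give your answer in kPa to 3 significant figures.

P ≈ 89.9 kPa

Scale height: H = RT/g = 4180 × 210.7 / 4.14 = 212740 m.
Barometric formula: P = P₀ exp(−z/H).
z/H = 20700/212740 = 0.097302; exp(−0.097302) = 0.90728.
P = 99.06 × 0.90728 = 89.875 kPa.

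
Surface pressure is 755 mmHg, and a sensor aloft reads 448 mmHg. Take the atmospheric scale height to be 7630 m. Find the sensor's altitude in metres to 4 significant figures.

z ≈ 3982 m

Invert the barometric formula: z = H ln(P₀/P).
P₀/P = 755/448 = 1.6853; ln(1.6853) = 0.52194.
z = 7630.0 × 0.52194 = 3982.4 m.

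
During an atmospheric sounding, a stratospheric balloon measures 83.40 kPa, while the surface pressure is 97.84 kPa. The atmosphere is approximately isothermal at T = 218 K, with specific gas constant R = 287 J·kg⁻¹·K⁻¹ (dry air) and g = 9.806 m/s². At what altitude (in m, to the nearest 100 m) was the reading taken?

z ≈ 1000 m

Scale height: H = RT/g = 287 × 218 / 9.806 = 6380.4 m.
Invert the barometric formula: z = H ln(P₀/P).
P₀/P = 97.84/83.40 = 1.1731; ln(1.1731) = 0.15965.
z = 6380.4 × 0.15965 = 1018.6 m.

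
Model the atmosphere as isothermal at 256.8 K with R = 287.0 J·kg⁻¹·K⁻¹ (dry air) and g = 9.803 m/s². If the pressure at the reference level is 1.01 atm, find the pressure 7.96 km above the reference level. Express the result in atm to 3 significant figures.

P ≈ 0.350 atm

Scale height: H = RT/g = 287.0 × 256.8 / 9.803 = 7518.3 m.
Barometric formula: P = P₀ exp(−z/H).
z/H = 7960.0/7518.3 = 1.0587; exp(−1.0587) = 0.34691.
P = 1.01 × 0.34691 = 0.35038 atm.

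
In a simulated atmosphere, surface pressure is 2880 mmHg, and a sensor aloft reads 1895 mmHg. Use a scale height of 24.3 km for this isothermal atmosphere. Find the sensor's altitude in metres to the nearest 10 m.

Invert the barometric formula: z = H ln(P₀/P).
P₀/P = 2880/1895 = 1.5198; ln(1.5198) = 0.41858.
z = 24300 × 0.41858 = 10171 m.

z ≈ 10170 m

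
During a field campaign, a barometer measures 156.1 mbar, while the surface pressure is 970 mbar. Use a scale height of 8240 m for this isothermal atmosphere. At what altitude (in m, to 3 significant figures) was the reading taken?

Invert the barometric formula: z = H ln(P₀/P).
P₀/P = 970/156.1 = 6.2140; ln(6.2140) = 1.8268.
z = 8240.0 × 1.8268 = 15053 m.

z ≈ 15100 m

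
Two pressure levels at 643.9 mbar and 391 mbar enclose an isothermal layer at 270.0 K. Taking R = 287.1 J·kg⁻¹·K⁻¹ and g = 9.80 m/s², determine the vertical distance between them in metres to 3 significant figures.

Hypsometric equation: Δz = (R T̄/g) ln(P₁/P₂).
R T̄/g = 287.1 × 270.0 / 9.80 = 7909.9 m.
ln(643.9/391) = ln(1.6468) = 0.49883.
Δz = 7909.9 × 0.49883 = 3945.7 m.

Δz ≈ 3950 m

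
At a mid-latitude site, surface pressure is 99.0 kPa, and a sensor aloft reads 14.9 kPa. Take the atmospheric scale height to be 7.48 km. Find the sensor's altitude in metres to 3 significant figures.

z ≈ 14200 m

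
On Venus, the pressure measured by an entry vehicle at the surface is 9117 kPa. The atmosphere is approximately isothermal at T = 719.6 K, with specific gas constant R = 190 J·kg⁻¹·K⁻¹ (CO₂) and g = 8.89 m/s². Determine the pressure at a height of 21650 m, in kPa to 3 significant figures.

P ≈ 2230 kPa

Scale height: H = RT/g = 190 × 719.6 / 8.89 = 15380 m.
Barometric formula: P = P₀ exp(−z/H).
z/H = 21650/15380 = 1.4077; exp(−1.4077) = 0.24471.
P = 9117 × 0.24471 = 2231.0 kPa.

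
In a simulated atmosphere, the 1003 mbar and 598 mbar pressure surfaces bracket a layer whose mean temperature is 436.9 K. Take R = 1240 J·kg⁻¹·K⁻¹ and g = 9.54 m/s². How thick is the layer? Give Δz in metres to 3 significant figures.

Hypsometric equation: Δz = (R T̄/g) ln(P₁/P₂).
R T̄/g = 1240 × 436.9 / 9.54 = 56788 m.
ln(1003/598) = ln(1.6773) = 0.51719.
Δz = 56788 × 0.51719 = 29370 m.

Δz ≈ 29400 m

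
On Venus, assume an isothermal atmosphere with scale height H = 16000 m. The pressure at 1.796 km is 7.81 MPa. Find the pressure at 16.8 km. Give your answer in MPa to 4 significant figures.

Between two levels, P₂ = P₁ exp(−Δz/H) with Δz = z₂ − z₁.
Δz = 16800 − 1796.0 = 15004 m; Δz/H = 15004/16000 = 0.93775.
P₂ = 7.81 × exp(−0.93775) = 7.81 × 0.39151 = 3.0577 MPa.

P ≈ 3.058 MPa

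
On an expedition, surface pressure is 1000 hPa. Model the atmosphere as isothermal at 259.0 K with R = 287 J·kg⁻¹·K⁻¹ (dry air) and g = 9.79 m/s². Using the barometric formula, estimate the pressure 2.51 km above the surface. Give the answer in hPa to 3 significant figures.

Scale height: H = RT/g = 287 × 259.0 / 9.79 = 7592.7 m.
Barometric formula: P = P₀ exp(−z/H).
z/H = 2510.0/7592.7 = 0.33058; exp(−0.33058) = 0.71851.
P = 1000 × 0.71851 = 718.51 hPa.

P ≈ 719 hPa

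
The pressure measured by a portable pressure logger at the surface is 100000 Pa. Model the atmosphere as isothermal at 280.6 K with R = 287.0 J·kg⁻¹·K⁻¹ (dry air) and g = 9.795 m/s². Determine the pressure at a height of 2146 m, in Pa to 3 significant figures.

Scale height: H = RT/g = 287.0 × 280.6 / 9.795 = 8221.8 m.
Barometric formula: P = P₀ exp(−z/H).
z/H = 2146.0/8221.8 = 0.26101; exp(−0.26101) = 0.77027.
P = 100000 × 0.77027 = 77027 Pa.

P ≈ 77000 Pa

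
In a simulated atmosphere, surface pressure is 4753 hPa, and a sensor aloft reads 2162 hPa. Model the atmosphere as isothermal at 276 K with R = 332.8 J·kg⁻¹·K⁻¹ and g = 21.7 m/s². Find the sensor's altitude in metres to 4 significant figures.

z ≈ 3334 m

Scale height: H = RT/g = 332.8 × 276 / 21.7 = 4232.8 m.
Invert the barometric formula: z = H ln(P₀/P).
P₀/P = 4753/2162 = 2.1984; ln(2.1984) = 0.78773.
z = 4232.8 × 0.78773 = 3334.3 m.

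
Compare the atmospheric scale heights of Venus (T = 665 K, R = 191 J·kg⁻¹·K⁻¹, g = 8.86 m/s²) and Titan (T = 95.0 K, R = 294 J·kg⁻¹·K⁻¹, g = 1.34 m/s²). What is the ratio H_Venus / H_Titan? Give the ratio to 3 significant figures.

H = RT/g for each body.
H_Venus = 191 × 665 / 8.86 = 14336 m.
H_Titan = 294 × 95.0 / 1.34 = 20843 m.
H_Venus/H_Titan = 14336/20843 = 0.68781.

H_Venus/H_Titan ≈ 0.688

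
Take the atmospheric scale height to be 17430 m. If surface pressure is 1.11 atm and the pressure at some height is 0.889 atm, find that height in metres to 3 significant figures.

z ≈ 3870 m

Invert the barometric formula: z = H ln(P₀/P).
P₀/P = 1.11/0.889 = 1.2486; ln(1.2486) = 0.22202.
z = 17430 × 0.22202 = 3869.8 m.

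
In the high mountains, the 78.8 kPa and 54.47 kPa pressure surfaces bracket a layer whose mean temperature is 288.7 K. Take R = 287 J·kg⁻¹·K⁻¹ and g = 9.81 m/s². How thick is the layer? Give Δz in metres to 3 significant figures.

Hypsometric equation: Δz = (R T̄/g) ln(P₁/P₂).
R T̄/g = 287 × 288.7 / 9.81 = 8446.2 m.
ln(78.8/54.47) = ln(1.4467) = 0.36929.
Δz = 8446.2 × 0.36929 = 3119.1 m.

Δz ≈ 3120 m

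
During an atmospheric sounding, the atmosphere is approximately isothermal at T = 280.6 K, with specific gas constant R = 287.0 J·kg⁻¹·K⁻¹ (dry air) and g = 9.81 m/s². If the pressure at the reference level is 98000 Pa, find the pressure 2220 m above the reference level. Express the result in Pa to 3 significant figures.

P ≈ 74800 Pa

Scale height: H = RT/g = 287.0 × 280.6 / 9.81 = 8209.2 m.
Barometric formula: P = P₀ exp(−z/H).
z/H = 2220.0/8209.2 = 0.27043; exp(−0.27043) = 0.76305.
P = 98000 × 0.76305 = 74779 Pa.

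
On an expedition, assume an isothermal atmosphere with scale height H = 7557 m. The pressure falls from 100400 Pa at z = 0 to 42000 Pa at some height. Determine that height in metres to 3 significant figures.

z ≈ 6590 m

Invert the barometric formula: z = H ln(P₀/P).
P₀/P = 100400/42000 = 2.3905; ln(2.3905) = 0.87150.
z = 7557.0 × 0.87150 = 6585.9 m.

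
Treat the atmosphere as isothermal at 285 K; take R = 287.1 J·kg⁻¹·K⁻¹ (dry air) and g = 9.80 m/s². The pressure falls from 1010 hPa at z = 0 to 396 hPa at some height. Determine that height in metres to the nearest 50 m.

Scale height: H = RT/g = 287.1 × 285 / 9.80 = 8349.3 m.
Invert the barometric formula: z = H ln(P₀/P).
P₀/P = 1010/396 = 2.5505; ln(2.5505) = 0.93629.
z = 8349.3 × 0.93629 = 7817.4 m.

z ≈ 7800 m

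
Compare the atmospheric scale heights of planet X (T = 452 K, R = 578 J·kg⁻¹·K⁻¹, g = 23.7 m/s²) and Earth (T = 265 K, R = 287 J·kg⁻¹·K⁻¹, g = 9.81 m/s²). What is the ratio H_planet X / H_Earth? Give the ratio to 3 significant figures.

H_planet X/H_Earth ≈ 1.42

H = RT/g for each body.
H_planet X = 578 × 452 / 23.7 = 11023 m.
H_Earth = 287 × 265 / 9.81 = 7752.8 m.
H_planet X/H_Earth = 11023/7752.8 = 1.4218.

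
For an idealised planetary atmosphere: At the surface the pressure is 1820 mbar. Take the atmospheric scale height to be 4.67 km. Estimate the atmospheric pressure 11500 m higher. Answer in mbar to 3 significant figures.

Barometric formula: P = P₀ exp(−z/H).
z/H = 11500/4670.0 = 2.4625; exp(−2.4625) = 0.085222.
P = 1820 × 0.085222 = 155.10 mbar.

P ≈ 155 mbar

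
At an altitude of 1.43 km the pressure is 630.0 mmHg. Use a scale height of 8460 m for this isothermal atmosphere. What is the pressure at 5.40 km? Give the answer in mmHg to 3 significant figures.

Between two levels, P₂ = P₁ exp(−Δz/H) with Δz = z₂ − z₁.
Δz = 5400.0 − 1430.0 = 3970.0 m; Δz/H = 3970.0/8460.0 = 0.46927.
P₂ = 630.0 × exp(−0.46927) = 630.0 × 0.62546 = 394.04 mmHg.

P ≈ 394 mmHg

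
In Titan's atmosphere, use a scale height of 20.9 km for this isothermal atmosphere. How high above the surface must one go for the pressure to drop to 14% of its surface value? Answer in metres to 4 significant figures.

z ≈ 41090 m

Set P/P₀ = exp(−z/H) = 0.14, so z = −H ln(0.14).
−ln(0.14) = 1.9661; z = 20900 × 1.9661 = 41091 m.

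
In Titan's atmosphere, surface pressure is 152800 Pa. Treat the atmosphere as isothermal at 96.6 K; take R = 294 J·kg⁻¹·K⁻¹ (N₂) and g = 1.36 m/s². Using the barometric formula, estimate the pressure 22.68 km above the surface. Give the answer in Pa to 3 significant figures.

Scale height: H = RT/g = 294 × 96.6 / 1.36 = 20883 m.
Barometric formula: P = P₀ exp(−z/H).
z/H = 22680/20883 = 1.0861; exp(−1.0861) = 0.33753.
P = 152800 × 0.33753 = 51575 Pa.

P ≈ 51600 Pa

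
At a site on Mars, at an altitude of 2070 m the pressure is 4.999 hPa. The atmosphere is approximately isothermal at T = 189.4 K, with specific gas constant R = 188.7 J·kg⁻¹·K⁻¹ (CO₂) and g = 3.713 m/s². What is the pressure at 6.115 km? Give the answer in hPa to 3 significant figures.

P ≈ 3.28 hPa

Scale height: H = RT/g = 188.7 × 189.4 / 3.713 = 9625.6 m.
Between two levels, P₂ = P₁ exp(−Δz/H) with Δz = z₂ − z₁.
Δz = 6115.0 − 2070.0 = 4045.0 m; Δz/H = 4045.0/9625.6 = 0.42023.
P₂ = 4.999 × exp(−0.42023) = 4.999 × 0.65690 = 3.2838 hPa.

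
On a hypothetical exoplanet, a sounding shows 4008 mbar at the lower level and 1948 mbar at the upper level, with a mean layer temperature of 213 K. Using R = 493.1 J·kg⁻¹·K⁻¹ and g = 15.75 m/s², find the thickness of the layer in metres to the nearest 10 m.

Δz ≈ 4810 m

Hypsometric equation: Δz = (R T̄/g) ln(P₁/P₂).
R T̄/g = 493.1 × 213 / 15.75 = 6668.6 m.
ln(4008/1948) = ln(2.0575) = 0.72149.
Δz = 6668.6 × 0.72149 = 4811.3 m.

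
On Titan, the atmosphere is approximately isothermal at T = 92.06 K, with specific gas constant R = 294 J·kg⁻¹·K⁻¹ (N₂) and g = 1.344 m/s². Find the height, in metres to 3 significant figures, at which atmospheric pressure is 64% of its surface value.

Scale height: H = RT/g = 294 × 92.06 / 1.344 = 20138 m.
Set P/P₀ = exp(−z/H) = 0.64, so z = −H ln(0.64).
−ln(0.64) = 0.44629; z = 20138 × 0.44629 = 8987.4 m.

z ≈ 8990 m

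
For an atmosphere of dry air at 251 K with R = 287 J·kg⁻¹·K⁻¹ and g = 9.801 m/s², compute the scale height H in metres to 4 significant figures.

H ≈ 7350 m

The scale height of an isothermal atmosphere is H = RT/g.
H = 287 × 251 / 9.801 = 72037/9.801 = 7350.0 m.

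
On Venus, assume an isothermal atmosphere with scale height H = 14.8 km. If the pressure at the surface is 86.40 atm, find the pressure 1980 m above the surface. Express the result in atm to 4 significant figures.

P ≈ 75.58 atm

Barometric formula: P = P₀ exp(−z/H).
z/H = 1980.0/14800 = 0.13378; exp(−0.13378) = 0.87478.
P = 86.40 × 0.87478 = 75.581 atm.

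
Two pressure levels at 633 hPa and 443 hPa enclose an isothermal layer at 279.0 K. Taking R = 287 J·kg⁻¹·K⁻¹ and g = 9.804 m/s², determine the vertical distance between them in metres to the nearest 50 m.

Hypsometric equation: Δz = (R T̄/g) ln(P₁/P₂).
R T̄/g = 287 × 279.0 / 9.804 = 8167.4 m.
ln(633/443) = ln(1.4289) = 0.35690.
Δz = 8167.4 × 0.35690 = 2914.9 m.

Δz ≈ 2900 m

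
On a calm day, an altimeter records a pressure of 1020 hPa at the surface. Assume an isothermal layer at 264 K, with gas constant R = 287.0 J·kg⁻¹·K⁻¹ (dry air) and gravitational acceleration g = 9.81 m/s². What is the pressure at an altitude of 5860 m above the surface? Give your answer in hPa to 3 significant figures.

P ≈ 478 hPa

Scale height: H = RT/g = 287.0 × 264 / 9.81 = 7723.5 m.
Barometric formula: P = P₀ exp(−z/H).
z/H = 5860.0/7723.5 = 0.75872; exp(−0.75872) = 0.46827.
P = 1020 × 0.46827 = 477.64 hPa.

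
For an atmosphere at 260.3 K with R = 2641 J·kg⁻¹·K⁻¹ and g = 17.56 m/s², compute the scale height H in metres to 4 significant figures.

H ≈ 39150 m

The scale height of an isothermal atmosphere is H = RT/g.
H = 2641 × 260.3 / 17.56 = 687450/17.56 = 39149 m.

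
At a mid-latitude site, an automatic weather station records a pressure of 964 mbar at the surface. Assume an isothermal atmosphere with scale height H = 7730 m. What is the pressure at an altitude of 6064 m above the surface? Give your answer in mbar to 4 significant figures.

P ≈ 439.9 mbar

Barometric formula: P = P₀ exp(−z/H).
z/H = 6064.0/7730.0 = 0.78448; exp(−0.78448) = 0.45636.
P = 964 × 0.45636 = 439.93 mbar.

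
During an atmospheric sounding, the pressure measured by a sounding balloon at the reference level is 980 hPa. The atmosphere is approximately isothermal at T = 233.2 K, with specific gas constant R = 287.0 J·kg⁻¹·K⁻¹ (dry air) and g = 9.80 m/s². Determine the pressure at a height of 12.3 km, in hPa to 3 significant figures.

P ≈ 162 hPa

Scale height: H = RT/g = 287.0 × 233.2 / 9.80 = 6829.4 m.
Barometric formula: P = P₀ exp(−z/H).
z/H = 12300/6829.4 = 1.8010; exp(−1.8010) = 0.16513.
P = 980 × 0.16513 = 161.83 hPa.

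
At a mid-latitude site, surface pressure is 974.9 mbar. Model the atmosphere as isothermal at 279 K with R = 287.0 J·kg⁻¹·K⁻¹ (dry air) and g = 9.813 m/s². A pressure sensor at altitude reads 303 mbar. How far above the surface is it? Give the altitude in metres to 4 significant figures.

z ≈ 9536 m

Scale height: H = RT/g = 287.0 × 279 / 9.813 = 8159.9 m.
Invert the barometric formula: z = H ln(P₀/P).
P₀/P = 974.9/303 = 3.2175; ln(3.2175) = 1.1686.
z = 8159.9 × 1.1686 = 9535.7 m.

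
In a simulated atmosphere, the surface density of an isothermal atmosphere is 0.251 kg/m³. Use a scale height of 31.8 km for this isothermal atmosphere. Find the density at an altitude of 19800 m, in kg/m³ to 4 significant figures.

ρ ≈ 0.1347 kg/m³

In an isothermal atmosphere, density decays like pressure: ρ = ρ₀ exp(−z/H).
z/H = 19800/31800 = 0.62264; exp(−0.62264) = 0.53653.
ρ = 0.251 × 0.53653 = 0.13467 kg/m³.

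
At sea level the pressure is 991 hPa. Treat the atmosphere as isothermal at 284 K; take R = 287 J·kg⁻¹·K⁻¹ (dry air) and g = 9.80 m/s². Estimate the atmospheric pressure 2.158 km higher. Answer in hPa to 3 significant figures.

P ≈ 765 hPa

Scale height: H = RT/g = 287 × 284 / 9.80 = 8317.1 m.
Barometric formula: P = P₀ exp(−z/H).
z/H = 2158.0/8317.1 = 0.25947; exp(−0.25947) = 0.77146.
P = 991 × 0.77146 = 764.52 hPa.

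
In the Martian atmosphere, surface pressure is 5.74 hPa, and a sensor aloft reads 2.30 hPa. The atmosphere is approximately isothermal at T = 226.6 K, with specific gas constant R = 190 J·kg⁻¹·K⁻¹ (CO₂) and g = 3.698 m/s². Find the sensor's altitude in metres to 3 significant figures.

Scale height: H = RT/g = 190 × 226.6 / 3.698 = 11643 m.
Invert the barometric formula: z = H ln(P₀/P).
P₀/P = 5.74/2.30 = 2.4957; ln(2.4957) = 0.91457.
z = 11643 × 0.91457 = 10648 m.

z ≈ 10600 m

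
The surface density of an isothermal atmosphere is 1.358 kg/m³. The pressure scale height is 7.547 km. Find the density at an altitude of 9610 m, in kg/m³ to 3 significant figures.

ρ ≈ 0.380 kg/m³

In an isothermal atmosphere, density decays like pressure: ρ = ρ₀ exp(−z/H).
z/H = 9610.0/7547.0 = 1.2734; exp(−1.2734) = 0.27988.
ρ = 1.358 × 0.27988 = 0.38008 kg/m³.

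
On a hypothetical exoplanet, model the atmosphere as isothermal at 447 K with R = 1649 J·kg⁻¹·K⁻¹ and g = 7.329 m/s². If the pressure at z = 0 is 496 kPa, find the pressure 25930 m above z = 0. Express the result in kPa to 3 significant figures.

P ≈ 383 kPa

Scale height: H = RT/g = 1649 × 447 / 7.329 = 100570 m.
Barometric formula: P = P₀ exp(−z/H).
z/H = 25930/100570 = 0.25783; exp(−0.25783) = 0.77273.
P = 496 × 0.77273 = 383.27 kPa.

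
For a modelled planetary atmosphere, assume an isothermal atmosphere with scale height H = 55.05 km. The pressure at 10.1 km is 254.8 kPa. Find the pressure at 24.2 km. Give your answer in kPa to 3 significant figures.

Between two levels, P₂ = P₁ exp(−Δz/H) with Δz = z₂ − z₁.
Δz = 24200 − 10100 = 14100 m; Δz/H = 14100/55050 = 0.25613.
P₂ = 254.8 × exp(−0.25613) = 254.8 × 0.77404 = 197.23 kPa.

P ≈ 197 kPa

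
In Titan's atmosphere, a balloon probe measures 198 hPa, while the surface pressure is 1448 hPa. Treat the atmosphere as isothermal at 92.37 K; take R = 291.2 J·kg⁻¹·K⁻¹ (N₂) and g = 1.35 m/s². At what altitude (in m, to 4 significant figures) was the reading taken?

Scale height: H = RT/g = 291.2 × 92.37 / 1.35 = 19925 m.
Invert the barometric formula: z = H ln(P₀/P).
P₀/P = 1448/198 = 7.3131; ln(7.3131) = 1.9897.
z = 19925 × 1.9897 = 39645 m.

z ≈ 39640 m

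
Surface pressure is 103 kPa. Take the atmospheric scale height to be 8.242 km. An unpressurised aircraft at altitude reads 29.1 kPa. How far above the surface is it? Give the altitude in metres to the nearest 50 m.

z ≈ 10400 m

Invert the barometric formula: z = H ln(P₀/P).
P₀/P = 103/29.1 = 3.5395; ln(3.5395) = 1.2640.
z = 8242.0 × 1.2640 = 10418 m.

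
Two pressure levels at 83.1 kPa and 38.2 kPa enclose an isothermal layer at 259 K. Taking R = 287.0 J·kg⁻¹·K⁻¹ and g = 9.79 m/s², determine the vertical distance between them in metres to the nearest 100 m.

Δz ≈ 5900 m

Hypsometric equation: Δz = (R T̄/g) ln(P₁/P₂).
R T̄/g = 287.0 × 259 / 9.79 = 7592.7 m.
ln(83.1/38.2) = ln(2.1754) = 0.77721.
Δz = 7592.7 × 0.77721 = 5901.1 m.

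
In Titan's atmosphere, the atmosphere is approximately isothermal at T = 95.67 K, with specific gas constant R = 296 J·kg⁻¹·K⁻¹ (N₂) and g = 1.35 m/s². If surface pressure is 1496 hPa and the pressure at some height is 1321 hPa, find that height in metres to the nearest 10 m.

z ≈ 2610 m

Scale height: H = RT/g = 296 × 95.67 / 1.35 = 20977 m.
Invert the barometric formula: z = H ln(P₀/P).
P₀/P = 1496/1321 = 1.1325; ln(1.1325) = 0.12443.
z = 20977 × 0.12443 = 2610.2 m.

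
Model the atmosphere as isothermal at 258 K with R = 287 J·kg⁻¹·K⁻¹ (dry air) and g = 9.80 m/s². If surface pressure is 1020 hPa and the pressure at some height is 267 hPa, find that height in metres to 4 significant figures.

Scale height: H = RT/g = 287 × 258 / 9.80 = 7555.7 m.
Invert the barometric formula: z = H ln(P₀/P).
P₀/P = 1020/267 = 3.8202; ln(3.8202) = 1.3403.
z = 7555.7 × 1.3403 = 10127 m.

z ≈ 10130 m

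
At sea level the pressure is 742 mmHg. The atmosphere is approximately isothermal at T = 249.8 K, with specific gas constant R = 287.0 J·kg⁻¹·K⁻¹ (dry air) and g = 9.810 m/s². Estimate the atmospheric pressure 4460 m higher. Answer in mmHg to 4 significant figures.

P ≈ 403.1 mmHg

Scale height: H = RT/g = 287.0 × 249.8 / 9.810 = 7308.1 m.
Barometric formula: P = P₀ exp(−z/H).
z/H = 4460.0/7308.1 = 0.61028; exp(−0.61028) = 0.54320.
P = 742 × 0.54320 = 403.05 mmHg.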